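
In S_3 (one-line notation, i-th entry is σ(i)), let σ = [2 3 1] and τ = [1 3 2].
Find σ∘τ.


σ∘τ: apply τ first, then σ
1 →τ 1 →σ 2
2 →τ 3 →σ 1
3 →τ 2 →σ 3

σ∘τ = [2 1 3]


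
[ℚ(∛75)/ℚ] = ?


∛75 has minimal polynomial x³ - 75 (irreducible over ℚ since 75 is not a perfect cube)

[ℚ(∛75)/ℚ] = 3


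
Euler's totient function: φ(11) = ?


φ(n) = count of k ∈ {1,...,n} with gcd(k,n)=1
Coprimes to 11: {1, 2, 3, 4, 5, 6, 7, 8, 9, 10}
Count: 10

φ(11) = 10


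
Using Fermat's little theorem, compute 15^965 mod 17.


Fermat's little theorem: if p is prime and gcd(a,p)=1, then a^(p-1) ≡ 1 (mod p)
p = 17 is prime, gcd(15,17) = 1
Reduce exponent: 965 mod 16 = 5
So 15^965 ≡ 15^5 (mod 17)
15^5 mod 17 = 2

15^965 ≡ 2 (mod 17)


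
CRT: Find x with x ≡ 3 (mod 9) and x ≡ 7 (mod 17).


m₁ = 9, m₂ = 17, gcd = 1, so CRT applies. M = m₁·m₂ = 153
Let M₁ = M/m₁ = 17, M₂ = M/m₂ = 9
Find y₁ ≡ M₁⁻¹ (mod m₁): 17⁻¹ ≡ 8 (mod 9)
Find y₂ ≡ M₂⁻¹ (mod m₂): 9⁻¹ ≡ 2 (mod 17)
x = a₁·M₁·y₁ + a₂·M₂·y₂ = 3·17·8 + 7·9·2 = 534
Reduce mod 153: x ≡ 75
Check: 75 mod 9 = 3 ✓, 75 mod 17 = 7 ✓

x ≡ 75 (mod 153)


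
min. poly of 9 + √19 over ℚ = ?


Let α = 9 + √19. Then α - 9 = √19, so (α - 9)² = 19, giving α² - 18α + 62 = 0. Degree 2 and α ∉ ℚ, so this is the minimal polynomial.

Minimal polynomial: x² - 18x + 62


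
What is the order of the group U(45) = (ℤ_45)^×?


U(n) is the group of units mod n; |U(n)| = φ(n)
|U(45)| = φ(45) = 24

|U(45) = (ℤ_45)^×| = 24


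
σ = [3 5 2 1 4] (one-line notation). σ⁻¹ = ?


To find σ⁻¹, swap domain and range:
σ(1) = 3 → σ⁻¹(3) = 1
σ(2) = 5 → σ⁻¹(5) = 2
σ(3) = 2 → σ⁻¹(2) = 3
σ(4) = 1 → σ⁻¹(1) = 4
σ(5) = 4 → σ⁻¹(4) = 5

σ⁻¹ = [4 3 1 5 2]


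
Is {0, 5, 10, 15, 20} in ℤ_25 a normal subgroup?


H = {0, 5, 10, 15, 20} in ℤ_25
ℤ_25 is abelian; every subgroup of an abelian group is normal

Yes, normal subgroup


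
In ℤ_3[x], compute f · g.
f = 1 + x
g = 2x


Expand and collect like terms; reduce coefficients mod 3:
x^0: 1·0 = 0 ≡ 0 (mod 3)
x^1: 1·2 + 1·0 = 2 ≡ 2 (mod 3)
x^2: 1·2 = 2 ≡ 2 (mod 3)
Result: 2x + 2x^2

f · g = 2x + 2x^2


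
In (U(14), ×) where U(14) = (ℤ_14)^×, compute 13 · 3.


Operation: multiplication mod 14
13 · 3 = (a × b) mod 14 with a = 13, b = 3

13 · 3 = 11


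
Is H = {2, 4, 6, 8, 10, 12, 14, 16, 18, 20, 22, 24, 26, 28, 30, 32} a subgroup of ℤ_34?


Subgroup test for H = {2, 4, 6, 8, 10, 12, 14, 16, 18, 20, 22, 24, 26, 28, 30, 32} in (ℤ_34, +):
(1) 0 ∈ H? No
(2) Closure: for all a,b ∈ H, (a+b) mod 34 ∈ H? No  [counterexample: 2 + 32 = 0 ∉ H]
(3) Inverses: for all a ∈ H, -a mod 34 ∈ H? Yes

No, H is not a subgroup of ℤ_34


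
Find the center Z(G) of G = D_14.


Z(G) = {g ∈ G | gx = xg for all x ∈ G}
For even n, Z(D_n) = {e, r^(n/2)}: the 180° rotation r^7 commutes with every reflection and rotation

Z(D_14) = {e, r^7}


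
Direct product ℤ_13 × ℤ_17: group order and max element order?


|ℤ_13 × ℤ_17| = 13 × 17 = 221
Max element order = lcm(13,17) = 221
Cyclic? Yes (gcd=1)

|ℤ_13×ℤ_17| = 221, max element order = 221


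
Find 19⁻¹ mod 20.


Use the extended Euclidean algorithm to write 1 = 19·s + 20·t; then s mod 20 is the inverse.
Euclidean algorithm:
  19 = 0·20 + 19
  20 = 1·19 + 1
  19 = 19·1 + 0
gcd(19,20) = 1
Back-substitution gives: 19·(-1) + 20·(1) = 1
So 19⁻¹ ≡ -1 ≡ 19 (mod 20)
Check: 19 × 19 = 361 ≡ 1 (mod 20) ✓

19⁻¹ ≡ 19 (mod 20)


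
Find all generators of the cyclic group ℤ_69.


g generates ℤ_n iff gcd(g,n) = 1
Prime factors of 69: 3, 23
Generators are g ∈ {1,...,68} not divisible by any of these primes.
Generators: {1, 2, 4, 5, 7, 8, 10, 11, 13, 14, 16, 17, 19, 20, 22, 25, 26, 28, 29, 31, 32, 34, 35, 37, 38, 40, 41, 43, 44, 47, 49, 50, 52, 53, 55, 56, 58, 59, 61, 62, 64, 65, 67, 68}
Number of generators = φ(69) = 44

Generators of ℤ_69 = {1, 2, 4, 5, 7, 8, 10, 11, 13, 14, 16, 17, 19, 20, 22, 25, 26, 28, 29, 31, 32, 34, 35, 37, 38, 40, 41, 43, 44, 47, 49, 50, 52, 53, 55, 56, 58, 59, 61, 62, 64, 65, 67, 68}


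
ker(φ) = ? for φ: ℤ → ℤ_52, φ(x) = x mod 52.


Kernel = preimage of identity
ker(φ) = {x ∈ ℤ : x ≡ 0 (mod 52)} = 52ℤ = {0, ±52, ±104, ...}

ker(φ) = 52ℤ


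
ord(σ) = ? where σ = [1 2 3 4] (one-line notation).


Cycle decomposition: identity (all elements fixed)
Order = 1 (identity has order 1)

ord(σ) = 1


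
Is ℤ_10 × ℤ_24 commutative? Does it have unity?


Direct product ring; commutative with unity (1,1); but (1,0)·(0,1) = (0,0) gives zero divisors, so not an integral domain
Commutative: Yes
Integral domain: No
Has unity: Yes

ℤ_10 × ℤ_24: Commutative=Yes, Unity=Yes


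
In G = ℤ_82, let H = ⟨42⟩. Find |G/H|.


|⟨42⟩| = n / gcd(42, 82) = 82 / 2 = 41
H is normal (ℤ_82 is abelian).
|G/H| = |G| / |H| = 82 / 41 = 2

|G/H| = 2


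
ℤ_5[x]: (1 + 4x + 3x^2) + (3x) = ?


Add coefficients mod 5:
x^0: 1 + 0 = 1 (mod 5)
x^1: 4 + 3 = 2 (mod 5)
x^2: 3 + 0 = 3 (mod 5)
Result: 1 + 2x + 3x^2

f + g = 1 + 2x + 3x^2


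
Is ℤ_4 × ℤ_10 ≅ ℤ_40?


Comparing ℤ_4 × ℤ_10 and ℤ_40:
gcd(4,10) = 2 ≠ 1. Max element order in ℤ_4×ℤ_10 is lcm(4,10) = 20 < 40, so it has no element of order 40

No, ℤ_4 × ℤ_10 ≇ ℤ_40


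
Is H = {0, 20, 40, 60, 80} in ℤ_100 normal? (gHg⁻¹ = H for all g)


H = {0, 20, 40, 60, 80} in ℤ_100
ℤ_100 is abelian; every subgroup of an abelian group is normal

Yes, normal subgroup


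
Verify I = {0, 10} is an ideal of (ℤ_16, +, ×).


Check ideal conditions for I = {0, 10} in ℤ_16:
(1) I is an additive subgroup? No
(2) For r ∈ ℤ_16 and a ∈ I: r·a ∈ I? No  [counterexample: r=2, a=10, r·a mod 16 = 4 ∉ I]

No, I is not an ideal of ℤ_16


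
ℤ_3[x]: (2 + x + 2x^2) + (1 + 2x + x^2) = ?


Add coefficients mod 3:
x^0: 2 + 1 = 0 (mod 3)
x^1: 1 + 2 = 0 (mod 3)
x^2: 2 + 1 = 0 (mod 3)
Result: 0

f + g = 0


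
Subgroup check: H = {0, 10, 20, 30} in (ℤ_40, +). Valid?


Subgroup test for H = {0, 10, 20, 30} in (ℤ_40, +):
(1) 0 ∈ H? Yes
(2) Closure: for all a,b ∈ H, (a+b) mod 40 ∈ H? Yes
(3) Inverses: for all a ∈ H, -a mod 40 ∈ H? Yes

Yes, H is a subgroup of ℤ_40


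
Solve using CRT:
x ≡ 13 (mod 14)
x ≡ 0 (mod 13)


m₁ = 14, m₂ = 13, gcd = 1, so CRT applies. M = m₁·m₂ = 182
Let M₁ = M/m₁ = 13, M₂ = M/m₂ = 14
Find y₁ ≡ M₁⁻¹ (mod m₁): 13⁻¹ ≡ 13 (mod 14)
Find y₂ ≡ M₂⁻¹ (mod m₂): 14⁻¹ ≡ 1 (mod 13)
x = a₁·M₁·y₁ + a₂·M₂·y₂ = 13·13·13 + 0·14·1 = 2197
Reduce mod 182: x ≡ 13
Check: 13 mod 14 = 13 ✓, 13 mod 13 = 0 ✓

x ≡ 13 (mod 182)


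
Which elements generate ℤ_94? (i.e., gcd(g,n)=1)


g generates ℤ_n iff gcd(g,n) = 1
Prime factors of 94: 2, 47
Generators are g ∈ {1,...,93} not divisible by any of these primes.
Generators: {1, 3, 5, 7, 9, 11, 13, 15, 17, 19, 21, 23, 25, 27, 29, 31, 33, 35, 37, 39, 41, 43, 45, 49, 51, 53, 55, 57, 59, 61, 63, 65, 67, 69, 71, 73, 75, 77, 79, 81, 83, 85, 87, 89, 91, 93}
Number of generators = φ(94) = 46

Generators of ℤ_94 = {1, 3, 5, 7, 9, 11, 13, 15, 17, 19, 21, 23, 25, 27, 29, 31, 33, 35, 37, 39, 41, 43, 45, 49, 51, 53, 55, 57, 59, 61, 63, 65, 67, 69, 71, 73, 75, 77, 79, 81, 83, 85, 87, 89, 91, 93}


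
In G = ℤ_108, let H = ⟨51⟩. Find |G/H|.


|⟨51⟩| = n / gcd(51, 108) = 108 / 3 = 36
H is normal (ℤ_108 is abelian).
|G/H| = |G| / |H| = 108 / 36 = 3

|G/H| = 3


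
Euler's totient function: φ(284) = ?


Factor n: 284 = 2^2 × 71
φ(n) = n · ∏(1 - 1/p) over distinct primes p | n
φ(284) = 284 · (1 - 1/2) · (1 - 1/71) = 140

φ(284) = 140


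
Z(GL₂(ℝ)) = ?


Z(G) = {g ∈ G | gx = xg for all x ∈ G}
Only scalar multiples of the identity commute with all invertible matrices

Z(GL₂(ℝ)) = {aI : a ∈ ℝ, a ≠ 0}


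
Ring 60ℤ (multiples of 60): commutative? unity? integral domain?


60ℤ is a commutative ring under +,× but has no multiplicative identity (1 ∉ 60ℤ); it has no zero divisors, but without unity it is not an integral domain
Commutative: Yes
Integral domain: No
Has unity: No

60ℤ (multiples of 60): Commutative=Yes, Unity=No


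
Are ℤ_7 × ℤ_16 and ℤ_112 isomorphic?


Comparing ℤ_7 × ℤ_16 and ℤ_112:
gcd(7,16) = 1, so ℤ_7 × ℤ_16 ≅ ℤ_112 (CRT)

Yes, ℤ_7 × ℤ_16 ≅ ℤ_112


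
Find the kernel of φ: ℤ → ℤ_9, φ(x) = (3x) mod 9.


Kernel = preimage of identity
ker(φ) = {x ∈ ℤ : 3x ≡ 0 (mod 9)}. gcd(3,9) = 3, so 3x ≡ 0 (mod 9) ⟺ x ≡ 0 (mod 9/3 = 3). Hence ker(φ) = 3ℤ

ker(φ) = 3ℤ


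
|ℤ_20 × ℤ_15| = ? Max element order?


|ℤ_20 × ℤ_15| = 20 × 15 = 300
Max element order = lcm(20,15) = 60
Cyclic? No (gcd=5)

|ℤ_20×ℤ_15| = 300, max element order = 60


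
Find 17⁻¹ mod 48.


Use the extended Euclidean algorithm to write 1 = 17·s + 48·t; then s mod 48 is the inverse.
Euclidean algorithm:
  17 = 0·48 + 17
  48 = 2·17 + 14
  17 = 1·14 + 3
  14 = 4·3 + 2
  3 = 1·2 + 1
  2 = 2·1 + 0
gcd(17,48) = 1
Back-substitution gives: 17·(17) + 48·(-6) = 1
So 17⁻¹ ≡ 17 ≡ 17 (mod 48)
Check: 17 × 17 = 289 ≡ 1 (mod 48) ✓

17⁻¹ ≡ 17 (mod 48)


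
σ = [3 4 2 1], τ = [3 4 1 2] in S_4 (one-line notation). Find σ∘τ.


σ∘τ: apply τ first, then σ
1 →τ 3 →σ 2
2 →τ 4 →σ 1
3 →τ 1 →σ 3
4 →τ 2 →σ 4

σ∘τ = [2 1 3 4]


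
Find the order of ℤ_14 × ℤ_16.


|A × B| = |A| · |B|
|ℤ_14 × ℤ_16| = 14 × 16 = 224

|ℤ_14 × ℤ_16| = 224


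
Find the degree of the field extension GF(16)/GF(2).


GF(16) = GF(2^4), so the extension degree is 4

[GF(16)/GF(2)] = 4


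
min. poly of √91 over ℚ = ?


√91 satisfies x² - 91 = 0, irreducible over ℚ since 91 is squarefree

Minimal polynomial: x² - 91


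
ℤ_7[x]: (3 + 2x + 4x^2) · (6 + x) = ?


Expand and collect like terms; reduce coefficients mod 7:
x^0: 3·6 = 18 ≡ 4 (mod 7)
x^1: 3·1 + 2·6 = 15 ≡ 1 (mod 7)
x^2: 2·1 + 4·6 = 26 ≡ 5 (mod 7)
x^3: 4·1 = 4 ≡ 4 (mod 7)
Result: 4 + x + 5x^2 + 4x^3

f · g = 4 + x + 5x^2 + 4x^3


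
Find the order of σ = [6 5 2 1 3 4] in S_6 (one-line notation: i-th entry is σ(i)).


Cycle decomposition: (1 6 4) (2 5 3)
Cycle lengths: 3, 3
Order = lcm(3, 3) = 3

ord(σ) = 3


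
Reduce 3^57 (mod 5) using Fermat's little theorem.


Fermat's little theorem: if p is prime and gcd(a,p)=1, then a^(p-1) ≡ 1 (mod p)
p = 5 is prime, gcd(3,5) = 1
Reduce exponent: 57 mod 4 = 1
So 3^57 ≡ 3^1 (mod 5)
3^1 mod 5 = 3

3^57 ≡ 3 (mod 5)


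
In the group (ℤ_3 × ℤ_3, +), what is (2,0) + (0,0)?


Operation: componentwise addition mod (3, 3)
(2,0) + (0,0) = ((a₁+b₁) mod 3, (a₂+b₂) mod 3) with a = (2,0), b = (0,0)

(2,0) + (0,0) = (2,0)


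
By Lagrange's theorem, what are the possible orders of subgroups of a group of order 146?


Lagrange's theorem: |H| divides |G|
|G| = 146
Divisors of 146: 1, 2, 73, 146

Possible subgroup orders: {1, 2, 73, 146}


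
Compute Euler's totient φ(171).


Factor n: 171 = 3^2 × 19
φ(n) = n · ∏(1 - 1/p) over distinct primes p | n
φ(171) = 171 · (1 - 1/3) · (1 - 1/19) = 108

φ(171) = 108


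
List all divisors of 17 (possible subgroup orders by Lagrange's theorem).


Lagrange's theorem: |H| divides |G|
|G| = 17
Divisors of 17: 1, 17

Possible subgroup orders: {1, 17}


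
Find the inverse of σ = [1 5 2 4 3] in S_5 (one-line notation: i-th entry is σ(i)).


To find σ⁻¹, swap domain and range:
σ(1) = 1 → σ⁻¹(1) = 1
σ(2) = 5 → σ⁻¹(5) = 2
σ(3) = 2 → σ⁻¹(2) = 3
σ(4) = 4 → σ⁻¹(4) = 4
σ(5) = 3 → σ⁻¹(3) = 5

σ⁻¹ = [1 3 5 4 2]


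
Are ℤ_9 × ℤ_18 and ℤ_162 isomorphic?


Comparing ℤ_9 × ℤ_18 and ℤ_162:
gcd(9,18) = 9 ≠ 1. Max element order in ℤ_9×ℤ_18 is lcm(9,18) = 18 < 162, so it has no element of order 162

No, ℤ_9 × ℤ_18 ≇ ℤ_162


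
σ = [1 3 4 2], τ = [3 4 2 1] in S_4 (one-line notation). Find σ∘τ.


σ∘τ: apply τ first, then σ
1 →τ 3 →σ 4
2 →τ 4 →σ 2
3 →τ 2 →σ 3
4 →τ 1 →σ 1

σ∘τ = [4 2 3 1]


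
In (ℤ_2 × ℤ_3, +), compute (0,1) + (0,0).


Operation: componentwise addition mod (2, 3)
(0,1) + (0,0) = ((a₁+b₁) mod 2, (a₂+b₂) mod 3) with a = (0,1), b = (0,0)

(0,1) + (0,0) = (0,1)


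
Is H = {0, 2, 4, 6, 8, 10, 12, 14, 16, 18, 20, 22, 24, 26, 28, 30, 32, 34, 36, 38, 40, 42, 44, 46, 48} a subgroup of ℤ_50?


Subgroup test for H = {0, 2, 4, 6, 8, 10, 12, 14, 16, 18, 20, 22, 24, 26, 28, 30, 32, 34, 36, 38, 40, 42, 44, 46, 48} in (ℤ_50, +):
(1) 0 ∈ H? Yes
(2) Closure: for all a,b ∈ H, (a+b) mod 50 ∈ H? Yes
(3) Inverses: for all a ∈ H, -a mod 50 ∈ H? Yes

Yes, H is a subgroup of ℤ_50


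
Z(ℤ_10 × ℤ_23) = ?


Z(G) = {g ∈ G | gx = xg for all x ∈ G}
Direct product of abelian groups is abelian, so Z(G) = G

Z(ℤ_10 × ℤ_23) = ℤ_10 × ℤ_23


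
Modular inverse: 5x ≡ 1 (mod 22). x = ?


Use the extended Euclidean algorithm to write 1 = 5·s + 22·t; then s mod 22 is the inverse.
Euclidean algorithm:
  5 = 0·22 + 5
  22 = 4·5 + 2
  5 = 2·2 + 1
  2 = 2·1 + 0
gcd(5,22) = 1
Back-substitution gives: 5·(9) + 22·(-2) = 1
So 5⁻¹ ≡ 9 ≡ 9 (mod 22)
Check: 5 × 9 = 45 ≡ 1 (mod 22) ✓

5⁻¹ ≡ 9 (mod 22)


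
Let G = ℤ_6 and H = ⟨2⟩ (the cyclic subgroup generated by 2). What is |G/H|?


|⟨2⟩| = n / gcd(2, 6) = 6 / 2 = 3
H is normal (ℤ_6 is abelian).
|G/H| = |G| / |H| = 6 / 3 = 2

|G/H| = 2


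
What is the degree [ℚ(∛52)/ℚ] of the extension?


∛52 has minimal polynomial x³ - 52 (irreducible over ℚ since 52 is not a perfect cube)

[ℚ(∛52)/ℚ] = 3


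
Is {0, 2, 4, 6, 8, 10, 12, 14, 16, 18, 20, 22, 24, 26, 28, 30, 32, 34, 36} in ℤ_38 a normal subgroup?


H = {0, 2, 4, 6, 8, 10, 12, 14, 16, 18, 20, 22, 24, 26, 28, 30, 32, 34, 36} in ℤ_38
ℤ_38 is abelian; every subgroup of an abelian group is normal

Yes, normal subgroup


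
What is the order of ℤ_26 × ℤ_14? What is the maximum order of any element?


|ℤ_26 × ℤ_14| = 26 × 14 = 364
Max element order = lcm(26,14) = 182
Cyclic? No (gcd=2)

|ℤ_26×ℤ_14| = 364, max element order = 182


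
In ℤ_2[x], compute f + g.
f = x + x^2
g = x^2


Add coefficients mod 2:
x^0: 0 + 0 = 0 (mod 2)
x^1: 1 + 0 = 1 (mod 2)
x^2: 1 + 1 = 0 (mod 2)
Result: x

f + g = x


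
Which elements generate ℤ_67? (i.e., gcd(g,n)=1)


g generates ℤ_n iff gcd(g,n) = 1
Prime factors of 67: 67
Generators are g ∈ {1,...,66} not divisible by any of these primes.
Generators: {1, 2, 3, 4, 5, 6, 7, 8, 9, 10, 11, 12, 13, 14, 15, 16, 17, 18, 19, 20, 21, 22, 23, 24, 25, 26, 27, 28, 29, 30, 31, 32, 33, 34, 35, 36, 37, 38, 39, 40, 41, 42, 43, 44, 45, 46, 47, 48, 49, 50, 51, 52, 53, 54, 55, 56, 57, 58, 59, 60, 61, 62, 63, 64, 65, 66}
Number of generators = φ(67) = 66

Generators of ℤ_67 = {1, 2, 3, 4, 5, 6, 7, 8, 9, 10, 11, 12, 13, 14, 15, 16, 17, 18, 19, 20, 21, 22, 23, 24, 25, 26, 27, 28, 29, 30, 31, 32, 33, 34, 35, 36, 37, 38, 39, 40, 41, 42, 43, 44, 45, 46, 47, 48, 49, 50, 51, 52, 53, 54, 55, 56, 57, 58, 59, 60, 61, 62, 63, 64, 65, 66}


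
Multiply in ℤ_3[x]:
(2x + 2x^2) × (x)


Expand and collect like terms; reduce coefficients mod 3:
x^0: 0·0 = 0 ≡ 0 (mod 3)
x^1: 0·1 + 2·0 = 0 ≡ 0 (mod 3)
x^2: 2·1 + 2·0 = 2 ≡ 2 (mod 3)
x^3: 2·1 = 2 ≡ 2 (mod 3)
Result: 2x^2 + 2x^3

f · g = 2x^2 + 2x^3


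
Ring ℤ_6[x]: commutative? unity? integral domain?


ℤ_6 has zero divisors (2·3 ≡ 0), and these lift to constant zero divisors in ℤ_6[x]; so not an integral domain
Commutative: Yes
Integral domain: No
Has unity: Yes

ℤ_6[x]: Commutative=Yes, Unity=Yes


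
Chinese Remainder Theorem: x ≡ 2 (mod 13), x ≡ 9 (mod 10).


m₁ = 13, m₂ = 10, gcd = 1, so CRT applies. M = m₁·m₂ = 130
Let M₁ = M/m₁ = 10, M₂ = M/m₂ = 13
Find y₁ ≡ M₁⁻¹ (mod m₁): 10⁻¹ ≡ 4 (mod 13)
Find y₂ ≡ M₂⁻¹ (mod m₂): 13⁻¹ ≡ 7 (mod 10)
x = a₁·M₁·y₁ + a₂·M₂·y₂ = 2·10·4 + 9·13·7 = 899
Reduce mod 130: x ≡ 119
Check: 119 mod 13 = 2 ✓, 119 mod 10 = 9 ✓

x ≡ 119 (mod 130)


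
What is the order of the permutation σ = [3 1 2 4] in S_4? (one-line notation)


Cycle decomposition: (1 3 2)
Cycle lengths: 3
Order = lcm(3) = 3

ord(σ) = 3


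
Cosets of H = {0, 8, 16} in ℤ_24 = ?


H = {0, 8, 16}, |H| = 3
Number of cosets = |G|/|H| = 24/3 = 8
0 + H = {0, 8, 16}
1 + H = {1, 9, 17}
2 + H = {2, 10, 18}
3 + H = {3, 11, 19}
4 + H = {4, 12, 20}
5 + H = {5, 13, 21}
6 + H = {6, 14, 22}
7 + H = {7, 15, 23}

Cosets: 0+H={0,8,16}; 1+H={1,9,17}; 2+H={2,10,18}; 3+H={3,11,19}; 4+H={4,12,20}; 5+H={5,13,21}; 6+H={6,14,22}; 7+H={7,15,23}


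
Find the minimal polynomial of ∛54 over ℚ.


∛54 satisfies x³ - 54 = 0, irreducible over ℚ (no rational root; 54 is not a perfect cube)

Minimal polynomial: x³ - 54


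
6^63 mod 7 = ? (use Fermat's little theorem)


Fermat's little theorem: if p is prime and gcd(a,p)=1, then a^(p-1) ≡ 1 (mod p)
p = 7 is prime, gcd(6,7) = 1
Reduce exponent: 63 mod 6 = 3
So 6^63 ≡ 6^3 (mod 7)
6^3 mod 7 = 6

6^63 ≡ 6 (mod 7)


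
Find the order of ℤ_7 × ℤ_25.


|A × B| = |A| · |B|
|ℤ_7 × ℤ_25| = 7 × 25 = 175

|ℤ_7 × ℤ_25| = 175


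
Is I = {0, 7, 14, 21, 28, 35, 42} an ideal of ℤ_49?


Check ideal conditions for I = {0, 7, 14, 21, 28, 35, 42} in ℤ_49:
(1) I is an additive subgroup? Yes
(2) For r ∈ ℤ_49 and a ∈ I: r·a ∈ I? Yes

Yes, I is an ideal of ℤ_49


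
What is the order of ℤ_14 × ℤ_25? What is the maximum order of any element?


|ℤ_14 × ℤ_25| = 14 × 25 = 350
Max element order = lcm(14,25) = 350
Cyclic? Yes (gcd=1)

|ℤ_14×ℤ_25| = 350, max element order = 350


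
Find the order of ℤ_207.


ℤ_n has n elements.

|ℤ_207| = 207


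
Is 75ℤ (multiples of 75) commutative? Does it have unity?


75ℤ is a commutative ring under +,× but has no multiplicative identity (1 ∉ 75ℤ); it has no zero divisors, but without unity it is not an integral domain
Commutative: Yes
Integral domain: No
Has unity: No

75ℤ (multiples of 75): Commutative=Yes, Unity=No


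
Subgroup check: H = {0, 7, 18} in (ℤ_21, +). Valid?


Subgroup test for H = {0, 7, 18} in (ℤ_21, +):
(1) 0 ∈ H? Yes
(2) Closure: for all a,b ∈ H, (a+b) mod 21 ∈ H? No  [counterexample: 7 + 7 = 14 ∉ H]
(3) Inverses: for all a ∈ H, -a mod 21 ∈ H? No

No, H is not a subgroup of ℤ_21


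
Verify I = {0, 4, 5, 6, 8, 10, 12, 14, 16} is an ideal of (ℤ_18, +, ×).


Check ideal conditions for I = {0, 4, 5, 6, 8, 10, 12, 14, 16} in ℤ_18:
(1) I is an additive subgroup? No
(2) For r ∈ ℤ_18 and a ∈ I: r·a ∈ I? No  [counterexample: r=2, a=10, r·a mod 18 = 2 ∉ I]

No, I is not an ideal of ℤ_18


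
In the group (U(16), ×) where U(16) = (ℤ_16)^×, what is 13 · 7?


Operation: multiplication mod 16
13 · 7 = (a × b) mod 16 with a = 13, b = 7

13 · 7 = 11


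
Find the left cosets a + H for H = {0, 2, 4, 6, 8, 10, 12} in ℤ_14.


H = {0, 2, 4, 6, 8, 10, 12}, |H| = 7
Number of cosets = |G|/|H| = 14/7 = 2
0 + H = {0, 2, 4, 6, 8, 10, 12}
1 + H = {1, 3, 5, 7, 9, 11, 13}

Cosets: 0+H={0,2,4,6,8,10,12}; 1+H={1,3,5,7,9,11,13}


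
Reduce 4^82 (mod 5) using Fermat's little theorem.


Fermat's little theorem: if p is prime and gcd(a,p)=1, then a^(p-1) ≡ 1 (mod p)
p = 5 is prime, gcd(4,5) = 1
Reduce exponent: 82 mod 4 = 2
So 4^82 ≡ 4^2 (mod 5)
4^2 mod 5 = 1

4^82 ≡ 1 (mod 5)


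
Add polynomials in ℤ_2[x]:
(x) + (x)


Add coefficients mod 2:
x^0: 0 + 0 = 0 (mod 2)
x^1: 1 + 1 = 0 (mod 2)
Result: 0

f + g = 0


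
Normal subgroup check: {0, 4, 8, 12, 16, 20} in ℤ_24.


H = {0, 4, 8, 12, 16, 20} in ℤ_24
ℤ_24 is abelian; every subgroup of an abelian group is normal

Yes, normal subgroup


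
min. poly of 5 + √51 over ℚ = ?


Let α = 5 + √51. Then α - 5 = √51, so (α - 5)² = 51, giving α² - 10α - 26 = 0. Degree 2 and α ∉ ℚ, so this is the minimal polynomial.

Minimal polynomial: x² - 10x - 26


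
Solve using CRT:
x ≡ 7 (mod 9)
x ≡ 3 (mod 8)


m₁ = 9, m₂ = 8, gcd = 1, so CRT applies. M = m₁·m₂ = 72
Let M₁ = M/m₁ = 8, M₂ = M/m₂ = 9
Find y₁ ≡ M₁⁻¹ (mod m₁): 8⁻¹ ≡ 8 (mod 9)
Find y₂ ≡ M₂⁻¹ (mod m₂): 9⁻¹ ≡ 1 (mod 8)
x = a₁·M₁·y₁ + a₂·M₂·y₂ = 7·8·8 + 3·9·1 = 475
Reduce mod 72: x ≡ 43
Check: 43 mod 9 = 7 ✓, 43 mod 8 = 3 ✓

x ≡ 43 (mod 72)


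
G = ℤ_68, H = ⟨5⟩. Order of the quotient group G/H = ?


|⟨5⟩| = n / gcd(5, 68) = 68 / 1 = 68
H is normal (ℤ_68 is abelian).
|G/H| = |G| / |H| = 68 / 68 = 1

|G/H| = 1


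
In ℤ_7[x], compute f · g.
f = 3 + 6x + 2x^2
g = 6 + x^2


Expand and collect like terms; reduce coefficients mod 7:
x^0: 3·6 = 18 ≡ 4 (mod 7)
x^1: 3·0 + 6·6 = 36 ≡ 1 (mod 7)
x^2: 3·1 + 6·0 + 2·6 = 15 ≡ 1 (mod 7)
x^3: 6·1 + 2·0 = 6 ≡ 6 (mod 7)
x^4: 2·1 = 2 ≡ 2 (mod 7)
Result: 4 + x + x^2 + 6x^3 + 2x^4

f · g = 4 + x + x^2 + 6x^3 + 2x^4


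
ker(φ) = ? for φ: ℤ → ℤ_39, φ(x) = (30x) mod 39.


Kernel = preimage of identity
ker(φ) = {x ∈ ℤ : 30x ≡ 0 (mod 39)}. gcd(30,39) = 3, so 30x ≡ 0 (mod 39) ⟺ x ≡ 0 (mod 39/3 = 13). Hence ker(φ) = 13ℤ

ker(φ) = 13ℤ


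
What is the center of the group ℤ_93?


Z(G) = {g ∈ G | gx = xg for all x ∈ G}
ℤ_93 is abelian, so Z(G) = G

Z(ℤ_93) = ℤ_93


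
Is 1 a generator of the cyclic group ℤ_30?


g generates ℤ_n iff gcd(g, n) = 1
gcd(1, 30) = 1
Since gcd = 1, 1 is a generator.

Yes, 1 generates ℤ_30


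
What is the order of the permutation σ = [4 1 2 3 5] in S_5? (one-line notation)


Cycle decomposition: (1 4 3 2)
Cycle lengths: 4
Order = lcm(4) = 4

ord(σ) = 4


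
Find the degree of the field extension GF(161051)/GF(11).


GF(161051) = GF(11^5), so the extension degree is 5

[GF(161051)/GF(11)] = 5


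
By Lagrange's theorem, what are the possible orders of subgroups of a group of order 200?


Lagrange's theorem: |H| divides |G|
|G| = 200
Divisors of 200: 1, 2, 4, 5, 8, 10, 20, 25, 40, 50, 100, 200

Possible subgroup orders: {1, 2, 4, 5, 8, 10, 20, 25, 40, 50, 100, 200}


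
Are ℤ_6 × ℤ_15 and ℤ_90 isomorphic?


Comparing ℤ_6 × ℤ_15 and ℤ_90:
gcd(6,15) = 3 ≠ 1. Max element order in ℤ_6×ℤ_15 is lcm(6,15) = 30 < 90, so it has no element of order 90

No, ℤ_6 × ℤ_15 ≇ ℤ_90


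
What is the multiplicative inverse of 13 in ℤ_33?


Use the extended Euclidean algorithm to write 1 = 13·s + 33·t; then s mod 33 is the inverse.
Euclidean algorithm:
  13 = 0·33 + 13
  33 = 2·13 + 7
  13 = 1·7 + 6
  7 = 1·6 + 1
  6 = 6·1 + 0
gcd(13,33) = 1
Back-substitution gives: 13·(-5) + 33·(2) = 1
So 13⁻¹ ≡ -5 ≡ 28 (mod 33)
Check: 13 × 28 = 364 ≡ 1 (mod 33) ✓

13⁻¹ ≡ 28 (mod 33)


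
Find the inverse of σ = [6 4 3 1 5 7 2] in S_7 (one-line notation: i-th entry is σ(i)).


To find σ⁻¹, swap domain and range:
σ(1) = 6 → σ⁻¹(6) = 1
σ(2) = 4 → σ⁻¹(4) = 2
σ(3) = 3 → σ⁻¹(3) = 3
σ(4) = 1 → σ⁻¹(1) = 4
σ(5) = 5 → σ⁻¹(5) = 5
σ(6) = 7 → σ⁻¹(7) = 6
σ(7) = 2 → σ⁻¹(2) = 7

σ⁻¹ = [4 7 3 2 5 1 6]


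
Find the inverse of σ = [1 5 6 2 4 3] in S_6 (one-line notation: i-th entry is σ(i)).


To find σ⁻¹, swap domain and range:
σ(1) = 1 → σ⁻¹(1) = 1
σ(2) = 5 → σ⁻¹(5) = 2
σ(3) = 6 → σ⁻¹(6) = 3
σ(4) = 2 → σ⁻¹(2) = 4
σ(5) = 4 → σ⁻¹(4) = 5
σ(6) = 3 → σ⁻¹(3) = 6

σ⁻¹ = [1 4 6 5 2 3]


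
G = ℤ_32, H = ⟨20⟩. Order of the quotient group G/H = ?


|⟨20⟩| = n / gcd(20, 32) = 32 / 4 = 8
H is normal (ℤ_32 is abelian).
|G/H| = |G| / |H| = 32 / 8 = 4

|G/H| = 4


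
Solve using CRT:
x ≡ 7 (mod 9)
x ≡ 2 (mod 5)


m₁ = 9, m₂ = 5, gcd = 1, so CRT applies. M = m₁·m₂ = 45
Let M₁ = M/m₁ = 5, M₂ = M/m₂ = 9
Find y₁ ≡ M₁⁻¹ (mod m₁): 5⁻¹ ≡ 2 (mod 9)
Find y₂ ≡ M₂⁻¹ (mod m₂): 9⁻¹ ≡ 4 (mod 5)
x = a₁·M₁·y₁ + a₂·M₂·y₂ = 7·5·2 + 2·9·4 = 142
Reduce mod 45: x ≡ 7
Check: 7 mod 9 = 7 ✓, 7 mod 5 = 2 ✓

x ≡ 7 (mod 45)


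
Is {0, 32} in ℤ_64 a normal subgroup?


H = {0, 32} in ℤ_64
ℤ_64 is abelian; every subgroup of an abelian group is normal

Yes, normal subgroup


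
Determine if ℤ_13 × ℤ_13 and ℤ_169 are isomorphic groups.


Comparing ℤ_13 × ℤ_13 and ℤ_169:
gcd(13,13) = 13 ≠ 1. Max element order in ℤ_13×ℤ_13 is lcm(13,13) = 13 < 169, so it has no element of order 169

No, ℤ_13 × ℤ_13 ≇ ℤ_169


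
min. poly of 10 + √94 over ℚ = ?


Let α = 10 + √94. Then α - 10 = √94, so (α - 10)² = 94, giving α² - 20α + 6 = 0. Degree 2 and α ∉ ℚ, so this is the minimal polynomial.

Minimal polynomial: x² - 20x + 6


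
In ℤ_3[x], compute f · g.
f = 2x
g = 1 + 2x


Expand and collect like terms; reduce coefficients mod 3:
x^0: 0·1 = 0 ≡ 0 (mod 3)
x^1: 0·2 + 2·1 = 2 ≡ 2 (mod 3)
x^2: 2·2 = 4 ≡ 1 (mod 3)
Result: 2x + x^2

f · g = 2x + x^2


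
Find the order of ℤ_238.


ℤ_n has n elements.

|ℤ_238| = 238


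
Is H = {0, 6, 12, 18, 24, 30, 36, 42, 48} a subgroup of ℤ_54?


Subgroup test for H = {0, 6, 12, 18, 24, 30, 36, 42, 48} in (ℤ_54, +):
(1) 0 ∈ H? Yes
(2) Closure: for all a,b ∈ H, (a+b) mod 54 ∈ H? Yes
(3) Inverses: for all a ∈ H, -a mod 54 ∈ H? Yes

Yes, H is a subgroup of ℤ_54


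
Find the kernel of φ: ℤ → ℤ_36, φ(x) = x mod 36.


Kernel = preimage of identity
ker(φ) = {x ∈ ℤ : x ≡ 0 (mod 36)} = 36ℤ = {0, ±36, ±72, ...}

ker(φ) = 36ℤ


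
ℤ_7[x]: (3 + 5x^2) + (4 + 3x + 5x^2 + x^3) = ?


Add coefficients mod 7:
x^0: 3 + 4 = 0 (mod 7)
x^1: 0 + 3 = 3 (mod 7)
x^2: 5 + 5 = 3 (mod 7)
x^3: 0 + 1 = 1 (mod 7)
Result: 3x + 3x^2 + x^3

f + g = 3x + 3x^2 + x^3


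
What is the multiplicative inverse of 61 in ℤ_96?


Use the extended Euclidean algorithm to write 1 = 61·s + 96·t; then s mod 96 is the inverse.
Euclidean algorithm:
  61 = 0·96 + 61
  96 = 1·61 + 35
  61 = 1·35 + 26
  35 = 1·26 + 9
  26 = 2·9 + 8
  9 = 1·8 + 1
  8 = 8·1 + 0
gcd(61,96) = 1
Back-substitution gives: 61·(-11) + 96·(7) = 1
So 61⁻¹ ≡ -11 ≡ 85 (mod 96)
Check: 61 × 85 = 5185 ≡ 1 (mod 96) ✓

61⁻¹ ≡ 85 (mod 96)


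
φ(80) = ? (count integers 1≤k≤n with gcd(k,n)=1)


Factor n: 80 = 2^4 × 5
φ(n) = n · ∏(1 - 1/p) over distinct primes p | n
φ(80) = 80 · (1 - 1/2) · (1 - 1/5) = 32

φ(80) = 32


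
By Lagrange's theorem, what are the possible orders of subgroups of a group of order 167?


Lagrange's theorem: |H| divides |G|
|G| = 167
Divisors of 167: 1, 167

Possible subgroup orders: {1, 167}


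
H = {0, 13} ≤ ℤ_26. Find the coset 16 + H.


16 + H = {16 + h (mod 26) : h ∈ H}
16+0=16, 16+13=3
16 + H = {3, 16} = 3 + H

16 + H = {3, 16}


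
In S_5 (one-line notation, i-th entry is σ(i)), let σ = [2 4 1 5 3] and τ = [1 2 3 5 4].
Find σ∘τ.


σ∘τ: apply τ first, then σ
1 →τ 1 →σ 2
2 →τ 2 →σ 4
3 →τ 3 →σ 1
4 →τ 5 →σ 3
5 →τ 4 →σ 5

σ∘τ = [2 4 1 3 5]


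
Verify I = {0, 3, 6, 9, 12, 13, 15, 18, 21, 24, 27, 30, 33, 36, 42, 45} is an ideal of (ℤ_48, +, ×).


Check ideal conditions for I = {0, 3, 6, 9, 12, 13, 15, 18, 21, 24, 27, 30, 33, 36, 42, 45} in ℤ_48:
(1) I is an additive subgroup? No
(2) For r ∈ ℤ_48 and a ∈ I: r·a ∈ I? No  [counterexample: r=2, a=13, r·a mod 48 = 26 ∉ I]

No, I is not an ideal of ℤ_48


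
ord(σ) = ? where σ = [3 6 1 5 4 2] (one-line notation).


Cycle decomposition: (1 3) (2 6) (4 5)
Cycle lengths: 2, 2, 2
Order = lcm(2, 2, 2) = 2

ord(σ) = 2


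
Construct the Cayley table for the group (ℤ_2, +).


Elements: {0, 1}
Operation: addition mod 2
Entry (a, b) = (a + b) mod 2

Cayley table:
  | 0 | 1
0 | 0 | 1
1 | 1 | 0


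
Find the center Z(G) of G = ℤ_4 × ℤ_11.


Z(G) = {g ∈ G | gx = xg for all x ∈ G}
Direct product of abelian groups is abelian, so Z(G) = G

Z(ℤ_4 × ℤ_11) = ℤ_4 × ℤ_11


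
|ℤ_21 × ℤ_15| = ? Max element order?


|ℤ_21 × ℤ_15| = 21 × 15 = 315
Max element order = lcm(21,15) = 105
Cyclic? No (gcd=3)

|ℤ_21×ℤ_15| = 315, max element order = 105


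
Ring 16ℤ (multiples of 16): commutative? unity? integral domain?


16ℤ is a commutative ring under +,× but has no multiplicative identity (1 ∉ 16ℤ); it has no zero divisors, but without unity it is not an integral domain
Commutative: Yes
Integral domain: No
Has unity: No

16ℤ (multiples of 16): Commutative=Yes, Unity=No


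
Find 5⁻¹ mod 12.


Use the extended Euclidean algorithm to write 1 = 5·s + 12·t; then s mod 12 is the inverse.
Euclidean algorithm:
  5 = 0·12 + 5
  12 = 2·5 + 2
  5 = 2·2 + 1
  2 = 2·1 + 0
gcd(5,12) = 1
Back-substitution gives: 5·(5) + 12·(-2) = 1
So 5⁻¹ ≡ 5 ≡ 5 (mod 12)
Check: 5 × 5 = 25 ≡ 1 (mod 12) ✓

5⁻¹ ≡ 5 (mod 12)


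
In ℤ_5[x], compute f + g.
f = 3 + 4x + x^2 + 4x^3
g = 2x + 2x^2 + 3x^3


Add coefficients mod 5:
x^0: 3 + 0 = 3 (mod 5)
x^1: 4 + 2 = 1 (mod 5)
x^2: 1 + 2 = 3 (mod 5)
x^3: 4 + 3 = 2 (mod 5)
Result: 3 + x + 3x^2 + 2x^3

f + g = 3 + x + 3x^2 + 2x^3


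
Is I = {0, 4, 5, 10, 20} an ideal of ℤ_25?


Check ideal conditions for I = {0, 4, 5, 10, 20} in ℤ_25:
(1) I is an additive subgroup? No
(2) For r ∈ ℤ_25 and a ∈ I: r·a ∈ I? No  [counterexample: r=2, a=4, r·a mod 25 = 8 ∉ I]

No, I is not an ideal of ℤ_25


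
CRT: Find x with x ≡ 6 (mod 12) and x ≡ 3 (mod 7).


m₁ = 12, m₂ = 7, gcd = 1, so CRT applies. M = m₁·m₂ = 84
Let M₁ = M/m₁ = 7, M₂ = M/m₂ = 12
Find y₁ ≡ M₁⁻¹ (mod m₁): 7⁻¹ ≡ 7 (mod 12)
Find y₂ ≡ M₂⁻¹ (mod m₂): 12⁻¹ ≡ 3 (mod 7)
x = a₁·M₁·y₁ + a₂·M₂·y₂ = 6·7·7 + 3·12·3 = 402
Reduce mod 84: x ≡ 66
Check: 66 mod 12 = 6 ✓, 66 mod 7 = 3 ✓

x ≡ 66 (mod 84)


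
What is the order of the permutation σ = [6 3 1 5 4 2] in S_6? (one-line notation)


Cycle decomposition: (1 6 2 3) (4 5)
Cycle lengths: 4, 2
Order = lcm(4, 2) = 4

ord(σ) = 4


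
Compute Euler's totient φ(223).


Factor n: 223 = 223
φ(n) = n · ∏(1 - 1/p) over distinct primes p | n
φ(223) = 223 · (1 - 1/223) = 222

φ(223) = 222


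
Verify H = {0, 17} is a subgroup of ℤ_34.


Subgroup test for H = {0, 17} in (ℤ_34, +):
(1) 0 ∈ H? Yes
(2) Closure: for all a,b ∈ H, (a+b) mod 34 ∈ H? Yes
(3) Inverses: for all a ∈ H, -a mod 34 ∈ H? Yes

Yes, H is a subgroup of ℤ_34


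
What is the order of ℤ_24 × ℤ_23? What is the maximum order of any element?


|ℤ_24 × ℤ_23| = 24 × 23 = 552
Max element order = lcm(24,23) = 552
Cyclic? Yes (gcd=1)

|ℤ_24×ℤ_23| = 552, max element order = 552


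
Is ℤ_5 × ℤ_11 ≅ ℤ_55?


Comparing ℤ_5 × ℤ_11 and ℤ_55:
gcd(5,11) = 1, so ℤ_5 × ℤ_11 ≅ ℤ_55 (CRT)

Yes, ℤ_5 × ℤ_11 ≅ ℤ_55


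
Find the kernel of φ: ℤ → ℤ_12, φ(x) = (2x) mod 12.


Kernel = preimage of identity
ker(φ) = {x ∈ ℤ : 2x ≡ 0 (mod 12)}. gcd(2,12) = 2, so 2x ≡ 0 (mod 12) ⟺ x ≡ 0 (mod 12/2 = 6). Hence ker(φ) = 6ℤ

ker(φ) = 6ℤ


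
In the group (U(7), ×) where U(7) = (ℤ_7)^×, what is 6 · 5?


Operation: multiplication mod 7
6 · 5 = (a × b) mod 7 with a = 6, b = 5

6 · 5 = 2


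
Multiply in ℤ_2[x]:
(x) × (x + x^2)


Expand and collect like terms; reduce coefficients mod 2:
x^0: 0·0 = 0 ≡ 0 (mod 2)
x^1: 0·1 + 1·0 = 0 ≡ 0 (mod 2)
x^2: 0·1 + 1·1 = 1 ≡ 1 (mod 2)
x^3: 1·1 = 1 ≡ 1 (mod 2)
Result: x^2 + x^3

f · g = x^2 + x^3


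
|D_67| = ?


|D_n| = 2n (n rotations and n reflections)
|D_67| = 2×67 = 134

|D_67| = 134


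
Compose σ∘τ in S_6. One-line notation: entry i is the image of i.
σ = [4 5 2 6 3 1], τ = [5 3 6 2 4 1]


σ∘τ: apply τ first, then σ
1 →τ 5 →σ 3
2 →τ 3 →σ 2
3 →τ 6 →σ 1
4 →τ 2 →σ 5
5 →τ 4 →σ 6
6 →τ 1 →σ 4

σ∘τ = [3 2 1 5 6 4]


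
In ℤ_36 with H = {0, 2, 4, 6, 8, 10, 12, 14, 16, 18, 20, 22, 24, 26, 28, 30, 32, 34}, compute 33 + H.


33 + H = {33 + h (mod 36) : h ∈ H}
33+0=33, 33+2=35, 33+4=1, 33+6=3, 33+8=5, 33+10=7, 33+12=9, 33+14=11, 33+16=13, 33+18=15, 33+20=17, 33+22=19, 33+24=21, 33+26=23, 33+28=25, 33+30=27, 33+32=29, 33+34=31
33 + H = {1, 3, 5, 7, 9, 11, 13, 15, 17, 19, 21, 23, 25, 27, 29, 31, 33, 35} = 1 + H

33 + H = {1, 3, 5, 7, 9, 11, 13, 15, 17, 19, 21, 23, 25, 27, 29, 31, 33, 35}


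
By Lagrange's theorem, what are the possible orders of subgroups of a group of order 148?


Lagrange's theorem: |H| divides |G|
|G| = 148
Divisors of 148: 1, 2, 4, 37, 74, 148

Possible subgroup orders: {1, 2, 4, 37, 74, 148}


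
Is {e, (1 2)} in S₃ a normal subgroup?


H = {e, (1 2)} in S₃
(1 3)(1 2)(1 3)⁻¹ = (2 3) ∉ {e, (1 2)}, so it is not normal

No, not a normal subgroup


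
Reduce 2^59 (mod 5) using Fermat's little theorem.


Fermat's little theorem: if p is prime and gcd(a,p)=1, then a^(p-1) ≡ 1 (mod p)
p = 5 is prime, gcd(2,5) = 1
Reduce exponent: 59 mod 4 = 3
So 2^59 ≡ 2^3 (mod 5)
2^3 mod 5 = 3

2^59 ≡ 3 (mod 5)


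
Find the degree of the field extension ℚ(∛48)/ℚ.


∛48 has minimal polynomial x³ - 48 (irreducible over ℚ since 48 is not a perfect cube)

[ℚ(∛48)/ℚ] = 3


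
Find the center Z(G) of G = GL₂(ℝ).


Z(G) = {g ∈ G | gx = xg for all x ∈ G}
Only scalar multiples of the identity commute with all invertible matrices

Z(GL₂(ℝ)) = {aI : a ∈ ℝ, a ≠ 0}


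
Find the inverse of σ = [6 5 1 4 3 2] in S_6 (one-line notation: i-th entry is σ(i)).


To find σ⁻¹, swap domain and range:
σ(1) = 6 → σ⁻¹(6) = 1
σ(2) = 5 → σ⁻¹(5) = 2
σ(3) = 1 → σ⁻¹(1) = 3
σ(4) = 4 → σ⁻¹(4) = 4
σ(5) = 3 → σ⁻¹(3) = 5
σ(6) = 2 → σ⁻¹(2) = 6

σ⁻¹ = [3 6 5 4 2 1]


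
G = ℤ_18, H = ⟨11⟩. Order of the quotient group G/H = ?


|⟨11⟩| = n / gcd(11, 18) = 18 / 1 = 18
H is normal (ℤ_18 is abelian).
|G/H| = |G| / |H| = 18 / 18 = 1

|G/H| = 1


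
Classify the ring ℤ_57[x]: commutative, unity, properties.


ℤ_57 has zero divisors (3·19 ≡ 0), and these lift to constant zero divisors in ℤ_57[x]; so not an integral domain
Commutative: Yes
Integral domain: No
Has unity: Yes

ℤ_57[x]: Commutative=Yes, Unity=Yes


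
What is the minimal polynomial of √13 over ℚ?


√13 satisfies x² - 13 = 0, irreducible over ℚ since 13 is squarefree

Minimal polynomial: x² - 13


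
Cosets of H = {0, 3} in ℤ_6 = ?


H = {0, 3}, |H| = 2
Number of cosets = |G|/|H| = 6/2 = 3
0 + H = {0, 3}
1 + H = {1, 4}
2 + H = {2, 5}

Cosets: 0+H={0,3}; 1+H={1,4}; 2+H={2,5}


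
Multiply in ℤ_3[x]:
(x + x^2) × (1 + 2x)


Expand and collect like terms; reduce coefficients mod 3:
x^0: 0·1 = 0 ≡ 0 (mod 3)
x^1: 0·2 + 1·1 = 1 ≡ 1 (mod 3)
x^2: 1·2 + 1·1 = 3 ≡ 0 (mod 3)
x^3: 1·2 = 2 ≡ 2 (mod 3)
Result: x + 2x^3

f · g = x + 2x^3


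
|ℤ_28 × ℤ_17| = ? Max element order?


|ℤ_28 × ℤ_17| = 28 × 17 = 476
Max element order = lcm(28,17) = 476
Cyclic? Yes (gcd=1)

|ℤ_28×ℤ_17| = 476, max element order = 476


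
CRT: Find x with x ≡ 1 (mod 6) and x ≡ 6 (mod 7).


m₁ = 6, m₂ = 7, gcd = 1, so CRT applies. M = m₁·m₂ = 42
Let M₁ = M/m₁ = 7, M₂ = M/m₂ = 6
Find y₁ ≡ M₁⁻¹ (mod m₁): 7⁻¹ ≡ 1 (mod 6)
Find y₂ ≡ M₂⁻¹ (mod m₂): 6⁻¹ ≡ 6 (mod 7)
x = a₁·M₁·y₁ + a₂·M₂·y₂ = 1·7·1 + 6·6·6 = 223
Reduce mod 42: x ≡ 13
Check: 13 mod 6 = 1 ✓, 13 mod 7 = 6 ✓

x ≡ 13 (mod 42)


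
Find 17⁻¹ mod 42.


Use the extended Euclidean algorithm to write 1 = 17·s + 42·t; then s mod 42 is the inverse.
Euclidean algorithm:
  17 = 0·42 + 17
  42 = 2·17 + 8
  17 = 2·8 + 1
  8 = 8·1 + 0
gcd(17,42) = 1
Back-substitution gives: 17·(5) + 42·(-2) = 1
So 17⁻¹ ≡ 5 ≡ 5 (mod 42)
Check: 17 × 5 = 85 ≡ 1 (mod 42) ✓

17⁻¹ ≡ 5 (mod 42)


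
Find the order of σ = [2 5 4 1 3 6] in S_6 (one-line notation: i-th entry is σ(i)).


Cycle decomposition: (1 2 5 3 4)
Cycle lengths: 5
Order = lcm(5) = 5

ord(σ) = 5


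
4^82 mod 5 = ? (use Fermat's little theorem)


Fermat's little theorem: if p is prime and gcd(a,p)=1, then a^(p-1) ≡ 1 (mod p)
p = 5 is prime, gcd(4,5) = 1
Reduce exponent: 82 mod 4 = 2
So 4^82 ≡ 4^2 (mod 5)
4^2 mod 5 = 1

4^82 ≡ 1 (mod 5)


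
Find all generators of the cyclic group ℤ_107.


g generates ℤ_n iff gcd(g,n) = 1
Prime factors of 107: 107
Generators are g ∈ {1,...,106} not divisible by any of these primes.
Generators: {1, 2, 3, 4, 5, 6, 7, 8, 9, 10, 11, 12, 13, 14, 15, 16, 17, 18, 19, 20, 21, 22, 23, 24, 25, 26, 27, 28, 29, 30, 31, 32, 33, 34, 35, 36, 37, 38, 39, 40, 41, 42, 43, 44, 45, 46, 47, 48, 49, 50, 51, 52, 53, 54, 55, 56, 57, 58, 59, 60, 61, 62, 63, 64, 65, 66, 67, 68, 69, 70, 71, 72, 73, 74, 75, 76, 77, 78, 79, 80, 81, 82, 83, 84, 85, 86, 87, 88, 89, 90, 91, 92, 93, 94, 95, 96, 97, 98, 99, 100, 101, 102, 103, 104, 105, 106}
Number of generators = φ(107) = 106

Generators of ℤ_107 = {1, 2, 3, 4, 5, 6, 7, 8, 9, 10, 11, 12, 13, 14, 15, 16, 17, 18, 19, 20, 21, 22, 23, 24, 25, 26, 27, 28, 29, 30, 31, 32, 33, 34, 35, 36, 37, 38, 39, 40, 41, 42, 43, 44, 45, 46, 47, 48, 49, 50, 51, 52, 53, 54, 55, 56, 57, 58, 59, 60, 61, 62, 63, 64, 65, 66, 67, 68, 69, 70, 71, 72, 73, 74, 75, 76, 77, 78, 79, 80, 81, 82, 83, 84, 85, 86, 87, 88, 89, 90, 91, 92, 93, 94, 95, 96, 97, 98, 99, 100, 101, 102, 103, 104, 105, 106}


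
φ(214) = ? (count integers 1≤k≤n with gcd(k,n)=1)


Factor n: 214 = 2 × 107
φ(n) = n · ∏(1 - 1/p) over distinct primes p | n
φ(214) = 214 · (1 - 1/2) · (1 - 1/107) = 106

φ(214) = 106


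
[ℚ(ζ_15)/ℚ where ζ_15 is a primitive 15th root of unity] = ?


[ℚ(ζ_n):ℚ] = deg Φ_n(x) = φ(n). Here φ(15) = 8

[ℚ(ζ_15)/ℚ where ζ_15 is a primitive 15th root of unity] = 8


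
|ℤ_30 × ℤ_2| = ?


|A × B| = |A| · |B|
|ℤ_30 × ℤ_2| = 30 × 2 = 60

|ℤ_30 × ℤ_2| = 60


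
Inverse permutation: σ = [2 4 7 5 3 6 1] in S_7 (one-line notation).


To find σ⁻¹, swap domain and range:
σ(1) = 2 → σ⁻¹(2) = 1
σ(2) = 4 → σ⁻¹(4) = 2
σ(3) = 7 → σ⁻¹(7) = 3
σ(4) = 5 → σ⁻¹(5) = 4
σ(5) = 3 → σ⁻¹(3) = 5
σ(6) = 6 → σ⁻¹(6) = 6
σ(7) = 1 → σ⁻¹(1) = 7

σ⁻¹ = [7 1 5 2 4 6 3]


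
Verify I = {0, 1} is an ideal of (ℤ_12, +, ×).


Check ideal conditions for I = {0, 1} in ℤ_12:
(1) I is an additive subgroup? No
(2) For r ∈ ℤ_12 and a ∈ I: r·a ∈ I? No  [counterexample: r=2, a=1, r·a mod 12 = 2 ∉ I]

No, I is not an ideal of ℤ_12


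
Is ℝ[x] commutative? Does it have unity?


Polynomial ring over ℝ (an integral domain) is a commutative integral domain with unity 1
Commutative: Yes
Integral domain: Yes
Has unity: Yes

ℝ[x]: Commutative=Yes, Unity=Yes


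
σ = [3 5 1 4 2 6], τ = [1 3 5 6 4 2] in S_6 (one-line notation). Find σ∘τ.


σ∘τ: apply τ first, then σ
1 →τ 1 →σ 3
2 →τ 3 →σ 1
3 →τ 5 →σ 2
4 →τ 6 →σ 6
5 →τ 4 →σ 4
6 →τ 2 →σ 5

σ∘τ = [3 1 2 6 4 5]


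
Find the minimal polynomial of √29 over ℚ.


√29 satisfies x² - 29 = 0, irreducible over ℚ since 29 is squarefree

Minimal polynomial: x² - 29
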